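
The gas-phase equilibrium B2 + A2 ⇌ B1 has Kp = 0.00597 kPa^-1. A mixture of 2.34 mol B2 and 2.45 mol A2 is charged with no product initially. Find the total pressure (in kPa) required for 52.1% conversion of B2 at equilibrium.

Let X = conversion of B2 (basis 2.34 mol B2); extent of reaction ξ = 2.34X.
At extent ξ: n_B2 = 2.34 − 2.34X; n_A2 = 2.45 − 2.34X; n_B1 = 2.34X.
Summing: n_T = 4.79 − 2.34X.
Kp = p_B1 / (p_B2 p_A2) with p_i = (n_i/n_T)·P.
At X = 0.521: the mole-fraction product g(X) = Π y_i^ν_i = 3.155. Since Kp = g(X)·P^{-1}, P = (g/Kp)^(1/1) = (3.155/0.00597)^(1/1) = 529 kPa.

P = 529 kPa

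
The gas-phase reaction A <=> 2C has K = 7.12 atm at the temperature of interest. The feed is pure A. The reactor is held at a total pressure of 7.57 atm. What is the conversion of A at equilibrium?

Take 1 mol A as basis and let X be its fractional conversion, so ξ = X.
Moles: n_A = 1 − X; n_C = 2X.
Summing: n_T = 1 + X.
With p_i = (n_i/n_T)P, K = p_C^2 / (p_A).
This yields a degree-2 equation in X; solving on (0,1), X = 0.436.

X = 0.436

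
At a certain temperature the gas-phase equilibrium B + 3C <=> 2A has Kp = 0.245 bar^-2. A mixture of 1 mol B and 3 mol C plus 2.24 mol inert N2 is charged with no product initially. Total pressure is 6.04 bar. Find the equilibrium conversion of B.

Take 1 mol B as basis and let X be its fractional conversion, so ξ = X.
Moles: n_B = 1 − X; n_C = 3 − 3X; n_A = 2X; n_I = 2.24 (inert).
Total moles n_T = 6.24 − 2X.
With p_i = (n_i/n_T)P, Kp = p_A^2 / (p_B p_C^3).
Setting this equal to 0.245 bar^-2 and taking the physical root (0 < X < 1) gives X = 0.446.

X = 0.446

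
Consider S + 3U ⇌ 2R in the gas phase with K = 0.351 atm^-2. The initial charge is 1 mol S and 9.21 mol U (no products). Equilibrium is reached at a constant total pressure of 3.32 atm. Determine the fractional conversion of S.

X = 0.829

Basis: 1 mol S initially; let X = conversion of S. Extent ξ = X.
Species balance: n_S = 1 − X; n_U = 9.21 − 3X; n_R = 2X.
n_T = Σnᵢ = 10.2 − 2X.
y_i = n_i/n_T, p_i = y_i·P. K = p_R^2 / (p_S p_U^3).
Substituting and setting equal to 0.351 atm^-2 gives a polynomial in X; the root in (0,1) is X = 0.829.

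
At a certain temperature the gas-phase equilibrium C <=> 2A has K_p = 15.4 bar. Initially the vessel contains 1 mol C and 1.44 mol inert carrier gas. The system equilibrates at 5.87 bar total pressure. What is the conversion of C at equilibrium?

X = 0.738

Take 1 mol C as basis and let X be its fractional conversion, so ξ = X.
Mole table: n_C = 1 − X; n_A = 2X; n_I = 1.44 (inert).
Summing: n_T = 2.44 + X.
Mole fractions y_i = n_i/n_T; K_p = p_A^2 / (p_C) with p_i = y_i·P.
Setting this equal to 15.4 bar and taking the physical root (0 < X < 1) gives X = 0.738.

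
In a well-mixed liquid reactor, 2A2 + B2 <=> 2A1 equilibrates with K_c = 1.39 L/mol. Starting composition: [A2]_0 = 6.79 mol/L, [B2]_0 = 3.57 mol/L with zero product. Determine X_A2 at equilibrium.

Let X = conversion of A2; extent ξ = 6.79X/2 mol/L.
Concentrations: [A2] = 6.79 − 6.79X; [B2] = 3.57 − 3.4X; [A1] = 6.79X.
K_c = [A1]^2 / ([A2]^2 [B2]).
Setting equal to 1.39 and solving for X on (0,1) gives X = 0.595.

X = 0.595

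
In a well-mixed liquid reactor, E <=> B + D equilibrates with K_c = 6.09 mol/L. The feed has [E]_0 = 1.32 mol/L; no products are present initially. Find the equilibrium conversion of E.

X = 0.845

Let X = conversion of E; extent ξ = 1.32·X mol/L.
Concentrations: [E] = 1.32 − 1.32X; [B] = 1.32X; [D] = 1.32X.
K_c = [B] [D] / ([E]).
Solving K_c = 6.09 for X ∈ (0,1): X = 0.845.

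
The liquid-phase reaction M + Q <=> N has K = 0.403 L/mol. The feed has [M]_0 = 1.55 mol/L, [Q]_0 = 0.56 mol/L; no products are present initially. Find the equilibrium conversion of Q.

Let X = conversion of Q; extent ξ = 0.56·X mol/L.
Concentrations: [M] = 1.55 − 0.56X; [Q] = 0.56 − 0.56X; [N] = 0.56X.
K = [N] / ([M] [Q]).
Solving K = 0.403 for X ∈ (0,1): X = 0.353.

X = 0.353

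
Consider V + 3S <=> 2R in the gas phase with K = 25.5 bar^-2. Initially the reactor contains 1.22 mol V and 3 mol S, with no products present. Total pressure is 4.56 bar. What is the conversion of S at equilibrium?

X = 0.849

Basis: 3 mol S initially; let X = conversion of S. Extent ξ = X.
At extent ξ: n_V = 1.22 − X; n_S = 3 − 3X; n_R = 2X.
n_T = Σnᵢ = 4.22 − 2X.
y_i = n_i/n_T, p_i = y_i·P. K = p_R^2 / (p_V p_S^3).
Setting this equal to 25.5 bar^-2 and taking the physical root (0 < X < 1) gives X = 0.849.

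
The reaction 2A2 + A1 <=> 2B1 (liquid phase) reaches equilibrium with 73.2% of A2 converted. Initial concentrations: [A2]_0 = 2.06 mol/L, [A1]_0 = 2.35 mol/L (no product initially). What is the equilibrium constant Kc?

Kc = 4.67 L/mol

Let X = conversion of A2.
Concentrations: [A2] = 2.06 − 2.06X; [A1] = 2.35 − 1.03X; [B1] = 2.06X.
At X = 0.732: [A2] = 0.552, [A1] = 1.6, [B1] = 1.51.
Kc = [B1]^2 / ([A2]^2 [A1]) = 4.67 L/mol.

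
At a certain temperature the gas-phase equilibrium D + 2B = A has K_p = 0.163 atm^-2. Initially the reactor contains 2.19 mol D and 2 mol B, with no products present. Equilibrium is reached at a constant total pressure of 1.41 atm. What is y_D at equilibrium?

Take 2 mol B as basis and let X be its fractional conversion, so ξ = X.
Species balance: n_D = 2.19 − X; n_B = 2 − 2X; n_A = X.
n_T = Σnᵢ = 4.19 − 2X.
Mole fractions y_i = n_i/n_T; K_p = p_A / (p_D p_B^2) with p_i = y_i·P.
This yields a degree-3 equation in X; solving on (0,1), X = 0.131.
Then n_D = 2.06, n_T = 3.93, so y_D = 0.524.

y_D = 0.524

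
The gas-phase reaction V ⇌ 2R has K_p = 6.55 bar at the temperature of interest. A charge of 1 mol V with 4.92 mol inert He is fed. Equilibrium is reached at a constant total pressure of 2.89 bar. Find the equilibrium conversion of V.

X = 0.823

Take 1 mol V as basis and let X be its fractional conversion, so ξ = X.
Species balance: n_V = 1 − X; n_R = 2X; n_I = 4.92 (inert).
Summing: n_T = 5.92 + X.
With p_i = (n_i/n_T)P, K_p = p_R^2 / (p_V).
Setting this equal to 6.55 bar and taking the physical root (0 < X < 1) gives X = 0.823.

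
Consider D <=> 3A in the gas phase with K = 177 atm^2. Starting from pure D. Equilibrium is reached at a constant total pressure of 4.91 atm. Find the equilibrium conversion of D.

X = 0.751

Basis: 1 mol D initially; let X = conversion of D. Extent ξ = X.
Mole table: n_D = 1 − X; n_A = 3X.
Summing: n_T = 1 + 2X.
With p_i = (n_i/n_T)P, K = p_A^3 / (p_D).
Equating to 177 atm^2 and solving on 0 < X < 1: X = 0.751.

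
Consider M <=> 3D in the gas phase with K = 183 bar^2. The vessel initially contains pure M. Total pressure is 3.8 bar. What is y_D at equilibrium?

y_D = 0.935

Basis: 1 mol M initially; let X = conversion of M. Extent ξ = X.
Moles: n_M = 1 − X; n_D = 3X.
n_T = Σnᵢ = 1 + 2X.
y_i = n_i/n_T, p_i = y_i·P. K = p_D^3 / (p_M).
Equating to 183 bar^2 and solving on 0 < X < 1: X = 0.828.
Then n_D = 2.49, n_T = 2.66, so y_D = 0.935.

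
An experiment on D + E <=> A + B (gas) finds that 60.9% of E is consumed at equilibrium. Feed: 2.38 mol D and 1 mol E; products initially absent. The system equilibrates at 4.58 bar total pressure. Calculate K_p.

Take 1 mol E as basis and let X be its fractional conversion, so ξ = X.
Species balance: n_D = 2.38 − X; n_E = 1 − X; n_A = X; n_B = X.
n_T stays at 3.38 (no change in mole number).
At X = 0.609: n_D = 1.77, n_E = 0.391, n_A = 0.609, n_B = 0.609, n_T = 3.38.
p_i = (n_i/n_T)·P. K_p = p_A p_B / (p_D p_E) = 0.536.

K_p = 0.536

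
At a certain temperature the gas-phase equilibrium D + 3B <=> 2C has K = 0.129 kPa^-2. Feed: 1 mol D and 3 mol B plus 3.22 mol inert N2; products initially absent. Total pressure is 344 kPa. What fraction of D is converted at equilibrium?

Take 1 mol D as basis and let X be its fractional conversion, so ξ = X.
Moles: n_D = 1 − X; n_B = 3 − 3X; n_C = 2X; n_I = 3.22 (inert).
n_T = Σnᵢ = 7.22 − 2X.
Mole fractions y_i = n_i/n_T; K = p_C^2 / (p_D p_B^3) with p_i = y_i·P.
Setting this equal to 0.129 kPa^-2 and taking the physical root (0 < X < 1) gives X = 0.878.

X = 0.878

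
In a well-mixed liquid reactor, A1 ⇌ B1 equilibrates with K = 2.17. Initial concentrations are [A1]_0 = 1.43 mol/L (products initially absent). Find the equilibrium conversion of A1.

Let X = conversion of A1; extent ξ = 1.43·X mol/L.
Concentrations: [A1] = 1.43 − 1.43X; [B1] = 1.43X.
K = [B1] / ([A1]).
This equals 2.17 at X = 0.685 (the root in 0 < X < 1).

X = 0.685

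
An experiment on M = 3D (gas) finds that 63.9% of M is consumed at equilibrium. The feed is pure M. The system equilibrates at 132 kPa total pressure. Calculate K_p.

K_p = 6.55e+04 kPa^2

Let X = conversion of M (basis 1 mol M); extent of reaction ξ = X.
Mole table: n_M = 1 − X; n_D = 3X.
n_T = Σnᵢ = 1 + 2X.
At X = 0.639: n_M = 0.361, n_D = 1.92, n_T = 2.28.
p_i = (n_i/n_T)·P. K_p = p_D^3 / (p_M) = 6.55e+04 kPa^2.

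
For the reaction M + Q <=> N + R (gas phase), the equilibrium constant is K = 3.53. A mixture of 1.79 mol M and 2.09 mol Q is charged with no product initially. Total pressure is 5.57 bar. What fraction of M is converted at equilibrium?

Let X = conversion of M (basis 1.79 mol M); extent of reaction ξ = 1.79X.
Species balance: n_M = 1.79 − 1.79X; n_Q = 2.09 − 1.79X; n_N = 1.79X; n_R = 1.79X.
Total moles n_T = 3.88 (Δν = 0, constant).
With p_i = (n_i/n_T)P, K = p_N p_R / (p_M p_Q).
Substituting and setting equal to 3.53 gives a polynomial in X; the root in (0,1) is X = 0.701.

X = 0.701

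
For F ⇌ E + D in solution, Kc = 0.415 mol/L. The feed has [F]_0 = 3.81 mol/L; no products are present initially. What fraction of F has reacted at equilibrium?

X = 0.280

Let X = conversion of F; extent ξ = 3.81·X mol/L.
Concentrations: [F] = 3.81 − 3.81X; [E] = 3.81X; [D] = 3.81X.
Kc = [E] [D] / ([F]).
Solving Kc = 0.415 for X ∈ (0,1): X = 0.280.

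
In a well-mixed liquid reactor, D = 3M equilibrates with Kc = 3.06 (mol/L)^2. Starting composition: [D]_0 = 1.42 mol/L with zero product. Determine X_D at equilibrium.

Let X = conversion of D; extent ξ = 1.42·X mol/L.
Concentrations: [D] = 1.42 − 1.42X; [M] = 4.26X.
Kc = [M]^3 / ([D]).
Setting equal to 3.06 and solving for X on (0,1) gives X = 0.334.

X = 0.334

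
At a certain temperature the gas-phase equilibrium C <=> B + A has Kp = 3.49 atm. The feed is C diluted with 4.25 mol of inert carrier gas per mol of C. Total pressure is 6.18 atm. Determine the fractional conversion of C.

Basis: 1 mol C initially; let X = conversion of C. Extent ξ = X.
Mole table: n_C = 1 − X; n_B = X; n_A = X; n_I = 4.25 (inert).
Total moles n_T = 5.25 + X.
y_i = n_i/n_T, p_i = y_i·P. Kp = p_B p_A / (p_C).
Equating to 3.49 atm and solving on 0 < X < 1: X = 0.809.

X = 0.809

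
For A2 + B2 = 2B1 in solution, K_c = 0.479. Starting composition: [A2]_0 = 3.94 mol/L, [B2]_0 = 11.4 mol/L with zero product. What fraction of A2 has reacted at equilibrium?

Let X = conversion of A2; extent ξ = 3.94·X mol/L.
Concentrations: [A2] = 3.94 − 3.94X; [B2] = 11.4 − 3.94X; [B1] = 7.88X.
K_c = [B1]^2 / ([A2] [B2]).
Solving K_c = 0.479 for X ∈ (0,1): X = 0.416.

X = 0.416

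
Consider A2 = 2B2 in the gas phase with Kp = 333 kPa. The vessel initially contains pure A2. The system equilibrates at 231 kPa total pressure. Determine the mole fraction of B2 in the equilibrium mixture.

y_B2 = 0.680

Let X = conversion of A2 (basis 1 mol A2); extent of reaction ξ = X.
Mole table: n_A2 = 1 − X; n_B2 = 2X.
n_T = Σnᵢ = 1 + X.
With p_i = (n_i/n_T)P, Kp = p_B2^2 / (p_A2).
Setting this equal to 333 kPa and taking the physical root (0 < X < 1) gives X = 0.515.
Then n_B2 = 1.03, n_T = 1.51, so y_B2 = 0.680.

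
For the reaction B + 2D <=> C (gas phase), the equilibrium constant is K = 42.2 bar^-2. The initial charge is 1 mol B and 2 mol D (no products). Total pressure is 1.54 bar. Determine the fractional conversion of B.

X = 0.847

Basis: 1 mol B initially; let X = conversion of B. Extent ξ = X.
Mole table: n_B = 1 − X; n_D = 2 − 2X; n_C = X.
Summing: n_T = 3 − 2X.
y_i = n_i/n_T, p_i = y_i·P. K = p_C / (p_B p_D^2).
Setting this equal to 42.2 bar^-2 and taking the physical root (0 < X < 1) gives X = 0.847.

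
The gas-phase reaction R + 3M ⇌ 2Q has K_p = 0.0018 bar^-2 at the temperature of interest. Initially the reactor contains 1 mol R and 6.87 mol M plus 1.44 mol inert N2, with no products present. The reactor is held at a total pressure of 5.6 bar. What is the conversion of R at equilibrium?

Take 1 mol R as basis and let X be its fractional conversion, so ξ = X.
Species balance: n_R = 1 − X; n_M = 6.87 − 3X; n_Q = 2X; n_I = 1.44 (inert).
n_T = Σnᵢ = 9.31 − 2X.
y_i = n_i/n_T, p_i = y_i·P. K_p = p_Q^2 / (p_R p_M^3).
This yields a degree-4 equation in X; solving on (0,1), X = 0.189.

X = 0.189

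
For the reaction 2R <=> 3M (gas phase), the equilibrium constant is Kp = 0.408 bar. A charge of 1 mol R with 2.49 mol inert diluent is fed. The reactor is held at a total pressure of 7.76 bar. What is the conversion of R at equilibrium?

Basis: 1 mol R initially; let X = conversion of R. Extent ξ = 0.5X.
Species balance: n_R = 1 − X; n_M = 1.5X; n_I = 2.49 (inert).
Total moles n_T = 3.49 + 0.5X.
y_i = n_i/n_T, p_i = y_i·P. Kp = p_M^3 / (p_R^2).
Substituting and setting equal to 0.408 bar gives a polynomial in X; the root in (0,1) is X = 0.302.

X = 0.302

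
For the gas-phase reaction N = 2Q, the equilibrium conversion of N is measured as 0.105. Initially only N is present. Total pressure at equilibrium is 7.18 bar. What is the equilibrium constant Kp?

Let X = conversion of N (basis 1 mol N); extent of reaction ξ = X.
Moles: n_N = 1 − X; n_Q = 2X.
n_T = Σnᵢ = 1 + X.
At X = 0.105: n_N = 0.895, n_Q = 0.21, n_T = 1.1.
p_i = (n_i/n_T)·P. Kp = p_Q^2 / (p_N) = 0.32 bar.

Kp = 0.32 bar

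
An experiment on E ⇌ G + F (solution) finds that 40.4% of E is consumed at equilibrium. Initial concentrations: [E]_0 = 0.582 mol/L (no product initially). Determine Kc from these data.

Kc = 0.159 mol/L

Let X = conversion of E.
Concentrations: [E] = 0.582 − 0.582X; [G] = 0.582X; [F] = 0.582X.
At X = 0.404: [E] = 0.347, [G] = 0.235, [F] = 0.235.
Kc = [G] [F] / ([E]) = 0.159 mol/L.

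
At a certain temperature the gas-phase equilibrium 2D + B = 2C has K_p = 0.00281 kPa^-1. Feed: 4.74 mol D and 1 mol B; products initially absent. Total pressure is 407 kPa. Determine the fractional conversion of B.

X = 0.562

Let X = conversion of B (basis 1 mol B); extent of reaction ξ = X.
Species balance: n_D = 4.74 − 2X; n_B = 1 − X; n_C = 2X.
n_T = Σnᵢ = 5.74 − X.
y_i = n_i/n_T, p_i = y_i·P. K_p = p_C^2 / (p_D^2 p_B).
Substituting and setting equal to 0.00281 kPa^-1 gives a polynomial in X; the root in (0,1) is X = 0.562.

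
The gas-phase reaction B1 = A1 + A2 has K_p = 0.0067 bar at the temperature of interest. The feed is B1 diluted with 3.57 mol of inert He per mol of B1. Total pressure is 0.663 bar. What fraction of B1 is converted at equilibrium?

X = 0.197

Take 1 mol B1 as basis and let X be its fractional conversion, so ξ = X.
Moles: n_B1 = 1 − X; n_A1 = X; n_A2 = X; n_I = 3.57 (inert).
Summing: n_T = 4.57 + X.
y_i = n_i/n_T, p_i = y_i·P. K_p = p_A1 p_A2 / (p_B1).
Setting this equal to 0.0067 bar and taking the physical root (0 < X < 1) gives X = 0.197.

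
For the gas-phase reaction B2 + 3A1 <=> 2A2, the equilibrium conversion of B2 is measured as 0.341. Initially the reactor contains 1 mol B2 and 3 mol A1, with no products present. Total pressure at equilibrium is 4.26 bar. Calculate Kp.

Kp = 0.0554 bar^-2

Let X = conversion of B2 (basis 1 mol B2); extent of reaction ξ = X.
Moles: n_B2 = 1 − X; n_A1 = 3 − 3X; n_A2 = 2X.
n_T = Σnᵢ = 4 − 2X.
At X = 0.341: n_B2 = 0.659, n_A1 = 1.98, n_A2 = 0.682, n_T = 3.32.
p_i = (n_i/n_T)·P. Kp = p_A2^2 / (p_B2 p_A1^3) = 0.0554 bar^-2.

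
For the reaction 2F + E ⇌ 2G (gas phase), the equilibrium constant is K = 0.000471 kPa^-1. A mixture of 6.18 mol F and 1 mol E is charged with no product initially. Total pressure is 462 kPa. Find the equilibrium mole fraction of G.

y_G = 0.112

Take 1 mol E as basis and let X be its fractional conversion, so ξ = X.
Moles: n_F = 6.18 − 2X; n_E = 1 − X; n_G = 2X.
Total moles n_T = 7.18 − X.
With p_i = (n_i/n_T)P, K = p_G^2 / (p_F^2 p_E).
Setting this equal to 0.000471 kPa^-1 and taking the physical root (0 < X < 1) gives X = 0.381.
Then n_G = 0.762, n_T = 6.8, so y_G = 0.112.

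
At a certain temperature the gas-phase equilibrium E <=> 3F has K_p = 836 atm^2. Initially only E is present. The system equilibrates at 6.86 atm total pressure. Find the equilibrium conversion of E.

X = 0.867

Take 1 mol E as basis and let X be its fractional conversion, so ξ = X.
Species balance: n_E = 1 − X; n_F = 3X.
Summing: n_T = 1 + 2X.
Mole fractions y_i = n_i/n_T; K_p = p_F^3 / (p_E) with p_i = y_i·P.
This yields a degree-3 equation in X; solving on (0,1), X = 0.867.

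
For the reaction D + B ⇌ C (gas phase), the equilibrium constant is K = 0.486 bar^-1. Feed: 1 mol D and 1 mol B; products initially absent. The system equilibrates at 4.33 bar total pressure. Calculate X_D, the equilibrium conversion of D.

X = 0.432

Take 1 mol D as basis and let X be its fractional conversion, so ξ = X.
Species balance: n_D = 1 − X; n_B = 1 − X; n_C = X.
Summing: n_T = 2 − X.
With p_i = (n_i/n_T)P, K = p_C / (p_D p_B).
Equating to 0.486 bar^-1 and solving on 0 < X < 1: X = 0.432.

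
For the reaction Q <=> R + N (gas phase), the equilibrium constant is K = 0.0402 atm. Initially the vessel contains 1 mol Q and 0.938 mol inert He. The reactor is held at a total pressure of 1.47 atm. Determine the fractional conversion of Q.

Let X = conversion of Q (basis 1 mol Q); extent of reaction ξ = X.
Species balance: n_Q = 1 − X; n_R = X; n_N = X; n_I = 0.938 (inert).
n_T = Σnᵢ = 1.94 + X.
Mole fractions y_i = n_i/n_T; K = p_R p_N / (p_Q) with p_i = y_i·P.
Equating to 0.0402 atm and solving on 0 < X < 1: X = 0.215.

X = 0.215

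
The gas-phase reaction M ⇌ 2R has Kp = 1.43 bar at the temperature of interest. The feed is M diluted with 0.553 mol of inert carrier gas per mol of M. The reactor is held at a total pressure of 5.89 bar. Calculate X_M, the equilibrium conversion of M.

X = 0.283

Take 1 mol M as basis and let X be its fractional conversion, so ξ = X.
At extent ξ: n_M = 1 − X; n_R = 2X; n_I = 0.553 (inert).
Total moles n_T = 1.55 + X.
With p_i = (n_i/n_T)P, Kp = p_R^2 / (p_M).
Setting this equal to 1.43 bar and taking the physical root (0 < X < 1) gives X = 0.283.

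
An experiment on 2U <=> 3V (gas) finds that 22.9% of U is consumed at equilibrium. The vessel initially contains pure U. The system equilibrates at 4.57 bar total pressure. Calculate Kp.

Kp = 0.28 bar

Basis: 1 mol U initially; let X = conversion of U. Extent ξ = 0.5X.
Mole table: n_U = 1 − X; n_V = 1.5X.
Total moles n_T = 1 + 0.5X.
At X = 0.229: n_U = 0.771, n_V = 0.344, n_T = 1.11.
p_i = (n_i/n_T)·P. Kp = p_V^3 / (p_U^2) = 0.28 bar.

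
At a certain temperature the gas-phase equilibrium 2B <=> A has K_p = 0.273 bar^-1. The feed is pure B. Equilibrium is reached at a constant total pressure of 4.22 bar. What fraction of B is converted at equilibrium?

Take 1 mol B as basis and let X be its fractional conversion, so ξ = 0.5X.
At extent ξ: n_B = 1 − X; n_A = 0.5X.
n_T = Σnᵢ = 1 − 0.5X.
y_i = n_i/n_T, p_i = y_i·P. K_p = p_A / (p_B^2).
Substituting and setting equal to 0.273 bar^-1 gives a polynomial in X; the root in (0,1) is X = 0.578.

X = 0.578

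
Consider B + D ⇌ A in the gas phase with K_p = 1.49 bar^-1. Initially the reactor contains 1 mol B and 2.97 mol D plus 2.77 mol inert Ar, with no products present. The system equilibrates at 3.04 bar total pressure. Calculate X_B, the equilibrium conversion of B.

Take 1 mol B as basis and let X be its fractional conversion, so ξ = X.
At extent ξ: n_B = 1 − X; n_D = 2.97 − X; n_A = X; n_I = 2.77 (inert).
n_T = Σnᵢ = 6.74 − X.
Mole fractions y_i = n_i/n_T; K_p = p_A / (p_B p_D) with p_i = y_i·P.
Setting this equal to 1.49 bar^-1 and taking the physical root (0 < X < 1) gives X = 0.634.

X = 0.634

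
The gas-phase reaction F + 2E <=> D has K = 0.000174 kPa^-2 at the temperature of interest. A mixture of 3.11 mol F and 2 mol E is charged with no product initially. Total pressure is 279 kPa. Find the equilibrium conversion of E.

X = 0.726

Basis: 2 mol E initially; let X = conversion of E. Extent ξ = X.
Moles: n_F = 3.11 − X; n_E = 2 − 2X; n_D = X.
Total moles n_T = 5.11 − 2X.
With p_i = (n_i/n_T)P, K = p_D / (p_F p_E^2).
Setting this equal to 0.000174 kPa^-2 and taking the physical root (0 < X < 1) gives X = 0.726.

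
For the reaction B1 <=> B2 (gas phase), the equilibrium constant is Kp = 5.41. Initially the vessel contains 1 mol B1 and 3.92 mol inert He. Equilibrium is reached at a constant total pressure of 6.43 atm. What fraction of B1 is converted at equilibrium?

X = 0.844

Take 1 mol B1 as basis and let X be its fractional conversion, so ξ = X.
Moles: n_B1 = 1 − X; n_B2 = X; n_I = 3.92 (inert).
Since Δν = 0, n_T = 4.92 throughout.
Mole fractions y_i = n_i/n_T; Kp = p_B2 / (p_B1) with p_i = y_i·P.
Substituting and setting equal to 5.41 gives a polynomial in X; the root in (0,1) is X = 0.844.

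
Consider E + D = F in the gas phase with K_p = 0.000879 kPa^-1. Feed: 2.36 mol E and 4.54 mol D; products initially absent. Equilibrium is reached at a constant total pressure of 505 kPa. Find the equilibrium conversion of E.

X = 0.219

Take 2.36 mol E as basis and let X be its fractional conversion, so ξ = 2.36X.
Species balance: n_E = 2.36 − 2.36X; n_D = 4.54 − 2.36X; n_F = 2.36X.
Summing: n_T = 6.9 − 2.36X.
y_i = n_i/n_T, p_i = y_i·P. K_p = p_F / (p_E p_D).
Equating to 0.000879 kPa^-1 and solving on 0 < X < 1: X = 0.219.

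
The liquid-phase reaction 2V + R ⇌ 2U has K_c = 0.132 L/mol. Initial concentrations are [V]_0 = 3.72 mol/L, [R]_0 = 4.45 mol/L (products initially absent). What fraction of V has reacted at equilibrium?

Let X = conversion of V; extent ξ = 3.72X/2 mol/L.
Concentrations: [V] = 3.72 − 3.72X; [R] = 4.45 − 1.86X; [U] = 3.72X.
K_c = [U]^2 / ([V]^2 [R]).
Equating to 0.132 L/mol: the physical root is X = 0.411.

X = 0.411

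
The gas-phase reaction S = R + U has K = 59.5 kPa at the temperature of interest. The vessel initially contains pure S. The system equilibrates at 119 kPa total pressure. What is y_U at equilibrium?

Take 1 mol S as basis and let X be its fractional conversion, so ξ = X.
Moles: n_S = 1 − X; n_R = X; n_U = X.
Total moles n_T = 1 + X.
y_i = n_i/n_T, p_i = y_i·P. K = p_R p_U / (p_S).
Setting this equal to 59.5 kPa and taking the physical root (0 < X < 1) gives X = 0.577.
Then n_U = 0.577, n_T = 1.58, so y_U = 0.366.

y_U = 0.366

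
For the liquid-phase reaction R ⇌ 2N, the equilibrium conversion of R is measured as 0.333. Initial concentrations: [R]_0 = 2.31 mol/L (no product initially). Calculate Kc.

Kc = 1.54 mol/L

Let X = conversion of R.
Concentrations: [R] = 2.31 − 2.31X; [N] = 4.62X.
At X = 0.333: [R] = 1.54, [N] = 1.54.
Kc = [N]^2 / ([R]) = 1.54 mol/L.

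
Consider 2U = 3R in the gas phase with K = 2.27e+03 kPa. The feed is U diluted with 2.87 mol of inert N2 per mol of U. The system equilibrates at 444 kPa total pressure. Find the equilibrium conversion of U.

Basis: 1 mol U initially; let X = conversion of U. Extent ξ = 0.5X.
Moles: n_U = 1 − X; n_R = 1.5X; n_I = 2.87 (inert).
n_T = Σnᵢ = 3.87 + 0.5X.
y_i = n_i/n_T, p_i = y_i·P. K = p_R^3 / (p_U^2).
This yields a degree-3 equation in X; solving on (0,1), X = 0.746.

X = 0.746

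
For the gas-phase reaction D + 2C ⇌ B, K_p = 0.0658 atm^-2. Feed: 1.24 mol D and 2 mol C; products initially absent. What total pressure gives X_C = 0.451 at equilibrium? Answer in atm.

P = 6.28 atm

Let X = conversion of C (basis 2 mol C); extent of reaction ξ = X.
Mole table: n_D = 1.24 − X; n_C = 2 − 2X; n_B = X.
Total moles n_T = 3.24 − 2X.
K_p = p_B / (p_D p_C^2) with p_i = (n_i/n_T)·P.
At X = 0.451: the mole-fraction product g(X) = Π y_i^ν_i = 2.592. Since K_p = g(X)·P^{-2}, P = (g/K_p)^(1/2) = (2.592/0.0658)^(1/2) = 6.28 atm.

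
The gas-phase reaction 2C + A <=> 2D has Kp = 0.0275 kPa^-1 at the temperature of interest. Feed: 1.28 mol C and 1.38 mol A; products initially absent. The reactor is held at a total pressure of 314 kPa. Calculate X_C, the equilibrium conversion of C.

Basis: 1.28 mol C initially; let X = conversion of C. Extent ξ = 0.64X.
At extent ξ: n_C = 1.28 − 1.28X; n_A = 1.38 − 0.64X; n_D = 1.28X.
n_T = Σnᵢ = 2.66 − 0.64X.
With p_i = (n_i/n_T)P, Kp = p_D^2 / (p_C^2 p_A).
This yields a degree-3 equation in X; solving on (0,1), X = 0.658.

X = 0.658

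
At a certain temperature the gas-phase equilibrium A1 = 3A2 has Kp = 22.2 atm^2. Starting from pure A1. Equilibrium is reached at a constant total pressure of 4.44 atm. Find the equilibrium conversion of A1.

X = 0.435

Let X = conversion of A1 (basis 1 mol A1); extent of reaction ξ = X.
Moles: n_A1 = 1 − X; n_A2 = 3X.
Total moles n_T = 1 + 2X.
y_i = n_i/n_T, p_i = y_i·P. Kp = p_A2^3 / (p_A1).
Setting this equal to 22.2 atm^2 and taking the physical root (0 < X < 1) gives X = 0.435.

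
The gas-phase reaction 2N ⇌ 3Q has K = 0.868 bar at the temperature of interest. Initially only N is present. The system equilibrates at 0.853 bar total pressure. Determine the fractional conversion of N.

Take 1 mol N as basis and let X be its fractional conversion, so ξ = 0.5X.
Moles: n_N = 1 − X; n_Q = 1.5X.
n_T = Σnᵢ = 1 + 0.5X.
y_i = n_i/n_T, p_i = y_i·P. K = p_Q^3 / (p_N^2).
Substituting and setting equal to 0.868 bar gives a polynomial in X; the root in (0,1) is X = 0.471.

X = 0.471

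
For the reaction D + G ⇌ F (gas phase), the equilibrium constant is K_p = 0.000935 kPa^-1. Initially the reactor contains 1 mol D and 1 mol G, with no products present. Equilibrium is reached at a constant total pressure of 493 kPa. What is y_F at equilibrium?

Take 1 mol D as basis and let X be its fractional conversion, so ξ = X.
At extent ξ: n_D = 1 − X; n_G = 1 − X; n_F = X.
Summing: n_T = 2 − X.
Mole fractions y_i = n_i/n_T; K_p = p_F / (p_D p_G) with p_i = y_i·P.
Substituting and setting equal to 0.000935 kPa^-1 gives a polynomial in X; the root in (0,1) is X = 0.173.
Then n_F = 0.173, n_T = 1.83, so y_F = 0.094.

y_F = 0.094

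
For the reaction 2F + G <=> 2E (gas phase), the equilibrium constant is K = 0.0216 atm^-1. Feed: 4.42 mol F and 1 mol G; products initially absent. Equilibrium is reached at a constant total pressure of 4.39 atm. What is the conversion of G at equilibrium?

X = 0.234

Let X = conversion of G (basis 1 mol G); extent of reaction ξ = X.
At extent ξ: n_F = 4.42 − 2X; n_G = 1 − X; n_E = 2X.
Summing: n_T = 5.42 − X.
With p_i = (n_i/n_T)P, K = p_E^2 / (p_F^2 p_G).
Substituting and setting equal to 0.0216 atm^-1 gives a polynomial in X; the root in (0,1) is X = 0.234.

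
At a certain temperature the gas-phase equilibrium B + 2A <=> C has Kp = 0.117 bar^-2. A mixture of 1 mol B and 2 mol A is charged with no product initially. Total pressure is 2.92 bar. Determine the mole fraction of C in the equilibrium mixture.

y_C = 0.106

Let X = conversion of B (basis 1 mol B); extent of reaction ξ = X.
At extent ξ: n_B = 1 − X; n_A = 2 − 2X; n_C = X.
Summing: n_T = 3 − 2X.
With p_i = (n_i/n_T)P, Kp = p_C / (p_B p_A^2).
Equating to 0.117 bar^-2 and solving on 0 < X < 1: X = 0.262.
Then n_C = 0.262, n_T = 2.48, so y_C = 0.106.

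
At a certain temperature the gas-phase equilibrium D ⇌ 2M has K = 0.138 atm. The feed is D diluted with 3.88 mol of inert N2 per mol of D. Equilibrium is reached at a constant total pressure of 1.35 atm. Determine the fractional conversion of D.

Let X = conversion of D (basis 1 mol D); extent of reaction ξ = X.
Moles: n_D = 1 − X; n_M = 2X; n_I = 3.88 (inert).
n_T = Σnᵢ = 4.88 + X.
With p_i = (n_i/n_T)P, K = p_M^2 / (p_D).
This yields a degree-2 equation in X; solving on (0,1), X = 0.304.

X = 0.304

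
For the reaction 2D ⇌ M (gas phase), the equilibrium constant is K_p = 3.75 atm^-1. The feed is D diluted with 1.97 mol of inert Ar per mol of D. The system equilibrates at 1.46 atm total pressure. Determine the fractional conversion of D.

X = 0.614

Let X = conversion of D (basis 1 mol D); extent of reaction ξ = 0.5X.
Mole table: n_D = 1 − X; n_M = 0.5X; n_I = 1.97 (inert).
Total moles n_T = 2.97 − 0.5X.
Mole fractions y_i = n_i/n_T; K_p = p_M / (p_D^2) with p_i = y_i·P.
Substituting and setting equal to 3.75 atm^-1 gives a polynomial in X; the root in (0,1) is X = 0.614.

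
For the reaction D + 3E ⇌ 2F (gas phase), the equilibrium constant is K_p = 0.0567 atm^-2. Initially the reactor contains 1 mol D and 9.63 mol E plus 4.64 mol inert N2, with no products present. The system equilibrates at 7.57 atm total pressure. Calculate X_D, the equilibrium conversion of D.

X = 0.714

Basis: 1 mol D initially; let X = conversion of D. Extent ξ = X.
Moles: n_D = 1 − X; n_E = 9.63 − 3X; n_F = 2X; n_I = 4.64 (inert).
Summing: n_T = 15.3 − 2X.
Mole fractions y_i = n_i/n_T; K_p = p_F^2 / (p_D p_E^3) with p_i = y_i·P.
Equating to 0.0567 atm^-2 and solving on 0 < X < 1: X = 0.714.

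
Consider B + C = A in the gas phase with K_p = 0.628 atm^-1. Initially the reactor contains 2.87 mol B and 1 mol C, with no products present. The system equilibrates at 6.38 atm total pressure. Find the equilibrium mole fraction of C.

Let X = conversion of C (basis 1 mol C); extent of reaction ξ = X.
Species balance: n_B = 2.87 − X; n_C = 1 − X; n_A = X.
n_T = Σnᵢ = 3.87 − X.
Mole fractions y_i = n_i/n_T; K_p = p_A / (p_B p_C) with p_i = y_i·P.
Equating to 0.628 atm^-1 and solving on 0 < X < 1: X = 0.732.
Then n_C = 0.268, n_T = 3.14, so y_C = 0.085.

y_C = 0.085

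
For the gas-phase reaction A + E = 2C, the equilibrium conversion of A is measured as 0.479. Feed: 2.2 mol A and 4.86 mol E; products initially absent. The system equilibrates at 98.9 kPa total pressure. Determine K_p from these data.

K_p = 1.02

Take 2.2 mol A as basis and let X be its fractional conversion, so ξ = 2.2X.
At extent ξ: n_A = 2.2 − 2.2X; n_E = 4.86 − 2.2X; n_C = 4.4X.
Total moles n_T = 7.06 (Δν = 0, constant).
At X = 0.479: n_A = 1.15, n_E = 3.81, n_C = 2.11, n_T = 7.06.
p_i = (n_i/n_T)·P. K_p = p_C^2 / (p_A p_E) = 1.02.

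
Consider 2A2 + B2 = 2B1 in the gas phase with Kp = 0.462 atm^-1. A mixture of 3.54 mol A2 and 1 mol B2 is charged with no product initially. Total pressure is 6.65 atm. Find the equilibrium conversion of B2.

X = 0.623

Take 1 mol B2 as basis and let X be its fractional conversion, so ξ = X.
Mole table: n_A2 = 3.54 − 2X; n_B2 = 1 − X; n_B1 = 2X.
n_T = Σnᵢ = 4.54 − X.
With p_i = (n_i/n_T)P, Kp = p_B1^2 / (p_A2^2 p_B2).
Setting this equal to 0.462 atm^-1 and taking the physical root (0 < X < 1) gives X = 0.623.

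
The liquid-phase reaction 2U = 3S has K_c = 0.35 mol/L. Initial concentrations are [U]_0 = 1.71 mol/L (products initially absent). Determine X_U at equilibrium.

Let X = conversion of U; extent ξ = 1.71X/2 mol/L.
Concentrations: [U] = 1.71 − 1.71X; [S] = 2.56X.
K_c = [S]^3 / ([U]^2).
This equals 0.35 at X = 0.308 (the root in 0 < X < 1).

X = 0.308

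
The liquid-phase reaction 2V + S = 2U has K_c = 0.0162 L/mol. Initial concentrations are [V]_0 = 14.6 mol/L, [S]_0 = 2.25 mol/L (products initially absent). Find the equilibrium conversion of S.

Let X = conversion of S; extent ξ = 2.25·X mol/L.
Concentrations: [V] = 14.6 − 4.5X; [S] = 2.25 − 2.25X; [U] = 4.5X.
K_c = [U]^2 / ([V]^2 [S]).
Equating to 0.0162 L/mol: the physical root is X = 0.414.

X = 0.414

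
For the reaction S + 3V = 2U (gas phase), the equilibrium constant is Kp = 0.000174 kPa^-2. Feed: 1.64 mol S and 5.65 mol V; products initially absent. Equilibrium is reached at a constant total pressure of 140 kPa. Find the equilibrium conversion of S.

X = 0.506

Let X = conversion of S (basis 1.64 mol S); extent of reaction ξ = 1.64X.
Mole table: n_S = 1.64 − 1.64X; n_V = 5.65 − 4.92X; n_U = 3.28X.
Total moles n_T = 7.29 − 3.28X.
y_i = n_i/n_T, p_i = y_i·P. Kp = p_U^2 / (p_S p_V^3).
Setting this equal to 0.000174 kPa^-2 and taking the physical root (0 < X < 1) gives X = 0.506.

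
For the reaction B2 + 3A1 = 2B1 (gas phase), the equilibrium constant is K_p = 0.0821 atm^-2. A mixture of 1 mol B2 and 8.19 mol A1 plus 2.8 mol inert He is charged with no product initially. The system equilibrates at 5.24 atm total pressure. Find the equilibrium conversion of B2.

X = 0.649

Let X = conversion of B2 (basis 1 mol B2); extent of reaction ξ = X.
Species balance: n_B2 = 1 − X; n_A1 = 8.19 − 3X; n_B1 = 2X; n_I = 2.8 (inert).
Summing: n_T = 12 − 2X.
Mole fractions y_i = n_i/n_T; K_p = p_B1^2 / (p_B2 p_A1^3) with p_i = y_i·P.
Substituting and setting equal to 0.0821 atm^-2 gives a polynomial in X; the root in (0,1) is X = 0.649.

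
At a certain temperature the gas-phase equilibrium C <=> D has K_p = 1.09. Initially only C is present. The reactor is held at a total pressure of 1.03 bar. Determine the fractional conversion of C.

X = 0.522

Basis: 1 mol C initially; let X = conversion of C. Extent ξ = X.
At extent ξ: n_C = 1 − X; n_D = X.
Since Δν = 0, n_T = 1 throughout.
Mole fractions y_i = n_i/n_T; K_p = p_D / (p_C) with p_i = y_i·P.
This yields a degree-1 equation in X; solving on (0,1), X = 0.522.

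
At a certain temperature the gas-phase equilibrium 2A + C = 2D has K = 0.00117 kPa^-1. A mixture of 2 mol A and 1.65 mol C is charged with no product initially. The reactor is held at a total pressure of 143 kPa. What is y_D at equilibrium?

Take 2 mol A as basis and let X be its fractional conversion, so ξ = X.
Moles: n_A = 2 − 2X; n_C = 1.65 − X; n_D = 2X.
Summing: n_T = 3.65 − X.
With p_i = (n_i/n_T)P, K = p_D^2 / (p_A^2 p_C).
Equating to 0.00117 kPa^-1 and solving on 0 < X < 1: X = 0.209.
Then n_D = 0.419, n_T = 3.44, so y_D = 0.122.

y_D = 0.122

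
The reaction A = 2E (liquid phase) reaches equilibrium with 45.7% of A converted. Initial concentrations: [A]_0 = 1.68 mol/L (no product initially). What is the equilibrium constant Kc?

Let X = conversion of A.
Concentrations: [A] = 1.68 − 1.68X; [E] = 3.36X.
At X = 0.457: [A] = 0.912, [E] = 1.54.
Kc = [E]^2 / ([A]) = 2.58 mol/L.

Kc = 2.58 mol/L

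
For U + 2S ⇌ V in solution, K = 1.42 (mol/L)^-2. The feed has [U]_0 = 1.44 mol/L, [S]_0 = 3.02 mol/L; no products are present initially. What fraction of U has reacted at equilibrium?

Let X = conversion of U; extent ξ = 1.44·X mol/L.
Concentrations: [U] = 1.44 − 1.44X; [S] = 3.02 − 2.88X; [V] = 1.44X.
K = [V] / ([U] [S]^2).
Equating to 1.42 (mol/L)^-2: the physical root is X = 0.651.

X = 0.651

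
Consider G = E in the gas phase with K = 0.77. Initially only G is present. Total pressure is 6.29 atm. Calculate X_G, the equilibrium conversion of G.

Let X = conversion of G (basis 1 mol G); extent of reaction ξ = X.
Mole table: n_G = 1 − X; n_E = X.
Since Δν = 0, n_T = 1 throughout.
y_i = n_i/n_T, p_i = y_i·P. K = p_E / (p_G).
Substituting and setting equal to 0.77 gives a polynomial in X; the root in (0,1) is X = 0.435.

X = 0.435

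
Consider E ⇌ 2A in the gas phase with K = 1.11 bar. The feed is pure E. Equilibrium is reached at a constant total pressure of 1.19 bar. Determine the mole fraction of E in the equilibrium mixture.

y_E = 0.394

Let X = conversion of E (basis 1 mol E); extent of reaction ξ = X.
At extent ξ: n_E = 1 − X; n_A = 2X.
n_T = Σnᵢ = 1 + X.
y_i = n_i/n_T, p_i = y_i·P. K = p_A^2 / (p_E).
Substituting and setting equal to 1.11 bar gives a polynomial in X; the root in (0,1) is X = 0.435.
Then n_E = 0.565, n_T = 1.43, so y_E = 0.394.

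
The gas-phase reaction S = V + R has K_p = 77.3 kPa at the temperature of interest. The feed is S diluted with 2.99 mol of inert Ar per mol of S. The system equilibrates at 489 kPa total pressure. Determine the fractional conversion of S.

X = 0.562

Basis: 1 mol S initially; let X = conversion of S. Extent ξ = X.
Species balance: n_S = 1 − X; n_V = X; n_R = X; n_I = 2.99 (inert).
Total moles n_T = 3.99 + X.
y_i = n_i/n_T, p_i = y_i·P. K_p = p_V p_R / (p_S).
This yields a degree-2 equation in X; solving on (0,1), X = 0.562.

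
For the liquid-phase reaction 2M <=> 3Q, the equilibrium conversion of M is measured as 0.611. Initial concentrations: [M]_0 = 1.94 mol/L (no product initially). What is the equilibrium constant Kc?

Kc = 9.87 mol/L

Let X = conversion of M.
Concentrations: [M] = 1.94 − 1.94X; [Q] = 2.91X.
At X = 0.611: [M] = 0.755, [Q] = 1.78.
Kc = [Q]^3 / ([M]^2) = 9.87 mol/L.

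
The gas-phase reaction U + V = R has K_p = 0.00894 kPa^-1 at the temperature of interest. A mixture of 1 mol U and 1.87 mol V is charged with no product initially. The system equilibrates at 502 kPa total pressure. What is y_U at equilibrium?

Let X = conversion of U (basis 1 mol U); extent of reaction ξ = X.
At extent ξ: n_U = 1 − X; n_V = 1.87 − X; n_R = X.
Total moles n_T = 2.87 − X.
With p_i = (n_i/n_T)P, K_p = p_R / (p_U p_V).
Equating to 0.00894 kPa^-1 and solving on 0 < X < 1: X = 0.707.
Then n_U = 0.293, n_T = 2.16, so y_U = 0.135.

y_U = 0.135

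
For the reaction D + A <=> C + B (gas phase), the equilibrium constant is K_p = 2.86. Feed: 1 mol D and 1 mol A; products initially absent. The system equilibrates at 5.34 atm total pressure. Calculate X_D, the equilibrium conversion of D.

Basis: 1 mol D initially; let X = conversion of D. Extent ξ = X.
Species balance: n_D = 1 − X; n_A = 1 − X; n_C = X; n_B = X.
n_T stays at 2 (no change in mole number).
y_i = n_i/n_T, p_i = y_i·P. K_p = p_C p_B / (p_D p_A).
This yields a degree-2 equation in X; solving on (0,1), X = 0.628.

X = 0.628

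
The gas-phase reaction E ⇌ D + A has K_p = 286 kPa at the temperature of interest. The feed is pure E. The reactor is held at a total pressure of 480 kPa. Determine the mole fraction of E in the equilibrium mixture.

y_E = 0.241

Basis: 1 mol E initially; let X = conversion of E. Extent ξ = X.
At extent ξ: n_E = 1 − X; n_D = X; n_A = X.
n_T = Σnᵢ = 1 + X.
Mole fractions y_i = n_i/n_T; K_p = p_D p_A / (p_E) with p_i = y_i·P.
This yields a degree-2 equation in X; solving on (0,1), X = 0.611.
Then n_E = 0.389, n_T = 1.61, so y_E = 0.241.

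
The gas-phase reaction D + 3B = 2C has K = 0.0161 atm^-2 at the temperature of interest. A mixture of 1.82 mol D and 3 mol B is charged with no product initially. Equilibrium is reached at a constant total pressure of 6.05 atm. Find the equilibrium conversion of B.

Basis: 3 mol B initially; let X = conversion of B. Extent ξ = X.
Species balance: n_D = 1.82 − X; n_B = 3 − 3X; n_C = 2X.
Summing: n_T = 4.82 − 2X.
y_i = n_i/n_T, p_i = y_i·P. K = p_C^2 / (p_D p_B^3).
Setting this equal to 0.0161 atm^-2 and taking the physical root (0 < X < 1) gives X = 0.325.

X = 0.325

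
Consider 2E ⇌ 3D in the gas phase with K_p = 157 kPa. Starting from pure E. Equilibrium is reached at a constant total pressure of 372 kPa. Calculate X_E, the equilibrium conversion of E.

X = 0.384

Take 1 mol E as basis and let X be its fractional conversion, so ξ = 0.5X.
Mole table: n_E = 1 − X; n_D = 1.5X.
Total moles n_T = 1 + 0.5X.
y_i = n_i/n_T, p_i = y_i·P. K_p = p_D^3 / (p_E^2).
This yields a degree-3 equation in X; solving on (0,1), X = 0.384.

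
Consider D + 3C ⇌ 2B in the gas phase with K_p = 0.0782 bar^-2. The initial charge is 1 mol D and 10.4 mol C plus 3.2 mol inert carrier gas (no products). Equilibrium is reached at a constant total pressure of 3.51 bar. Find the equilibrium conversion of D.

X = 0.592

Let X = conversion of D (basis 1 mol D); extent of reaction ξ = X.
At extent ξ: n_D = 1 − X; n_C = 10.4 − 3X; n_B = 2X; n_I = 3.2 (inert).
n_T = Σnᵢ = 14.6 − 2X.
y_i = n_i/n_T, p_i = y_i·P. K_p = p_B^2 / (p_D p_C^3).
Equating to 0.0782 bar^-2 and solving on 0 < X < 1: X = 0.592.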